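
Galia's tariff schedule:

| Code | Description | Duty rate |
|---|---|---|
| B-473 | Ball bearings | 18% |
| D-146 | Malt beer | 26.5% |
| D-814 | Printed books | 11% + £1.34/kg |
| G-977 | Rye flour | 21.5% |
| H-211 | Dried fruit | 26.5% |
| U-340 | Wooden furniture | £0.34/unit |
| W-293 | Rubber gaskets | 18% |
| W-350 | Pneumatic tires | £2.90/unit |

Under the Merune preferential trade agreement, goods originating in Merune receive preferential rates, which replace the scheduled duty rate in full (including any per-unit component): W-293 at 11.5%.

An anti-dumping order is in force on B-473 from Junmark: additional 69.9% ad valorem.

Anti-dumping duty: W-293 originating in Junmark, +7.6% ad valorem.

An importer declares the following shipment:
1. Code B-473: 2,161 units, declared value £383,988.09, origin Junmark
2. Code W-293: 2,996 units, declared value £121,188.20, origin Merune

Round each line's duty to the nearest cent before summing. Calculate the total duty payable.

Line 1 (B-473, Junmark, 2,161 units, £383,988.09):
Base rate for B-473 is 18%.
Additional duty on B-473 from Junmark: +69.9%. Applied ad valorem rate: 18% + 69.9% = 87.9%.
Duty = £383,988.09 × 87.9% = £337,525.53.
Line 2 (W-293, Merune, 2,996 units, £121,188.20):
Base rate for W-293 is 18%.
Origin Merune qualifies under the Galia–Merune agreement and W-293 is covered: preferential rate 11.5% applies instead.
The additional-duty order on W-293 targets Junmark, not Merune; it does not apply.
Duty = £121,188.20 × 11.5% = £13,936.64.
Total = £337,525.53 + £13,936.64 = £351,462.17.

£351,462.17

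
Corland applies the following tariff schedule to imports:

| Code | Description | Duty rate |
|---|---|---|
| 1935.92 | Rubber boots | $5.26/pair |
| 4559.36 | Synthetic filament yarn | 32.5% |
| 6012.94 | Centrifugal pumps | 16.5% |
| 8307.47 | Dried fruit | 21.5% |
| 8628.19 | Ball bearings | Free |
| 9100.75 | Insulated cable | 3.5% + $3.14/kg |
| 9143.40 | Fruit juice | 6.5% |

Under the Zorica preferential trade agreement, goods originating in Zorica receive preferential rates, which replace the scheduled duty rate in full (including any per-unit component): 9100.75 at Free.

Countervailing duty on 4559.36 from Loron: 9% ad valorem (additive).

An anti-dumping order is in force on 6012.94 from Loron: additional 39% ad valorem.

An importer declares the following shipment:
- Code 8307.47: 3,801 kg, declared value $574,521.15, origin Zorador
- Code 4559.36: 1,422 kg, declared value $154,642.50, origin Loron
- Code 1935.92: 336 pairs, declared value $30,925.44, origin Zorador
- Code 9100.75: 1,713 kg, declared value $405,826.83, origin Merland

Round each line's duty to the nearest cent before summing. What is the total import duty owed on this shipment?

$209,048.81

Line 1 (8307.47, Zorador, 3,801 kg, $574,521.15):
Base rate for 8307.47 is 21.5%.
Duty = $574,521.15 × 21.5% = $123,522.05.
Line 2 (4559.36, Loron, 1,422 kg, $154,642.50):
Base rate for 4559.36 is 32.5%.
Additional duty on 4559.36 from Loron: +9%. Applied ad valorem rate: 32.5% + 9% = 41.5%.
Duty = $154,642.50 × 41.5% = $64,176.64.
Line 3 (1935.92, Zorador, 336 pairs, $30,925.44):
Base rate for 1935.92 is $5.26/pair.
Duty = 336 × $5.26 = $1,767.36.
Line 4 (9100.75, Merland, 1,713 kg, $405,826.83):
Base rate for 9100.75 is 3.5% + $3.14/kg.
9100.75 has an FTA preferential rate, but origin Merland is not Zorica; base rate stands.
Duty = $405,826.83 × 3.5% + 1,713 × $3.14 = $19,582.76.
Total = $123,522.05 + $64,176.64 + $1,767.36 + $19,582.76 = $209,048.81.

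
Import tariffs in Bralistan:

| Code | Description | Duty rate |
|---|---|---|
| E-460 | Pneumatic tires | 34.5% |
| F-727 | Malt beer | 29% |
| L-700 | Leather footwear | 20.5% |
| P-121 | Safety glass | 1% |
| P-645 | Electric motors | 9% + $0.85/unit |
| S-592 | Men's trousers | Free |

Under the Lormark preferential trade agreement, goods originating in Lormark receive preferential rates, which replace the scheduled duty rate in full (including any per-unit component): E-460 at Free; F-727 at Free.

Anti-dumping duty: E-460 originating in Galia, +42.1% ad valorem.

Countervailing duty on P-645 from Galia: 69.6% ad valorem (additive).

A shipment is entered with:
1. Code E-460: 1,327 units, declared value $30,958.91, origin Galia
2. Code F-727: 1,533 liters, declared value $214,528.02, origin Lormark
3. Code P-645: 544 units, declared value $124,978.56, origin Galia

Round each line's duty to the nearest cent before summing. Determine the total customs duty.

$122,410.08

Line 1 (E-460, Galia, 1,327 units, $30,958.91):
Base rate for E-460 is 34.5%.
E-460 has an FTA preferential rate, but origin Galia is not Lormark; base rate stands.
Additional duty on E-460 from Galia: +42.1%. Applied ad valorem rate: 34.5% + 42.1% = 76.6%.
Duty = $30,958.91 × 76.6% = $23,714.53.
Line 2 (F-727, Lormark, 1,533 liters, $214,528.02):
Base rate for F-727 is 29%.
Origin Lormark qualifies under the Bralistan–Lormark agreement and F-727 is covered: preferential rate Free applies instead.
Duty = $214,528.02 × 0% = $0.00.
Line 3 (P-645, Galia, 544 units, $124,978.56):
Base rate for P-645 is 9% + $0.85/unit.
Additional duty on P-645 from Galia: +69.6%. Applied ad valorem rate: 9% + 69.6% = 78.6%.
Duty = $124,978.56 × 78.6% + 544 × $0.85 = $98,695.55.
Total = $23,714.53 + $0.00 + $98,695.55 = $122,410.08.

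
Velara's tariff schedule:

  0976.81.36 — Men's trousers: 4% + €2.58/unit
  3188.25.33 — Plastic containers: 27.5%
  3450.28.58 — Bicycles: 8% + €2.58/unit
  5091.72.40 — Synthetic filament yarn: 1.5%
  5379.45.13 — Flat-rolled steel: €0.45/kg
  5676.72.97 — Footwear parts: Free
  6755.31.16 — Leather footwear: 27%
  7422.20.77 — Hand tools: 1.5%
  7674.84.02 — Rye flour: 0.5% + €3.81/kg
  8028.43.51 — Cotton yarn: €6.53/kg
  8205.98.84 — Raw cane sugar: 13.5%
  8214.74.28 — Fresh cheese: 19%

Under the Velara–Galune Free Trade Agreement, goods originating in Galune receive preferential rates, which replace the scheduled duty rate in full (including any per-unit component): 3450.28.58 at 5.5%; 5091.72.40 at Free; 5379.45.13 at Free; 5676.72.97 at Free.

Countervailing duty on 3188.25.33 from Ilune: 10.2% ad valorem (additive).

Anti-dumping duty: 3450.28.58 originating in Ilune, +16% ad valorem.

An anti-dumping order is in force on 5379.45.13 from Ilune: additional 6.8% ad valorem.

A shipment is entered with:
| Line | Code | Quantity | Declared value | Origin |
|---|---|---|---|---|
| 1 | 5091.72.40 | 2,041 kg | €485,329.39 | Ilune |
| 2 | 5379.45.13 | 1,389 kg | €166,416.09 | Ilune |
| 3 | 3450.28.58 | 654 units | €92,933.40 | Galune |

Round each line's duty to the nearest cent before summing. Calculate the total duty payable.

Line 1 (5091.72.40, Ilune, 2,041 kg, €485,329.39):
Base rate for 5091.72.40 is 1.5%.
5091.72.40 has an FTA preferential rate, but origin Ilune is not Galune; base rate stands.
Duty = €485,329.39 × 1.5% = €7,279.94.
Line 2 (5379.45.13, Ilune, 1,389 kg, €166,416.09):
Base rate for 5379.45.13 is €0.45/kg.
5379.45.13 has an FTA preferential rate, but origin Ilune is not Galune; base rate stands.
Additional duty on 5379.45.13 from Ilune: +6.8% ad valorem. Applied ad valorem rate = 6.8%.
Duty = €166,416.09 × 6.8% + 1,389 × €0.45 = €11,941.34.
Line 3 (3450.28.58, Galune, 654 units, €92,933.40):
Base rate for 3450.28.58 is 8% + €2.58/unit.
Origin Galune qualifies under the Velara–Galune agreement and 3450.28.58 is covered: preferential rate 5.5% applies instead.
The additional-duty order on 3450.28.58 targets Ilune, not Galune; it does not apply.
Duty = €92,933.40 × 5.5% = €5,111.34.
Total = €7,279.94 + €11,941.34 + €5,111.34 = €24,332.62.

€24,332.62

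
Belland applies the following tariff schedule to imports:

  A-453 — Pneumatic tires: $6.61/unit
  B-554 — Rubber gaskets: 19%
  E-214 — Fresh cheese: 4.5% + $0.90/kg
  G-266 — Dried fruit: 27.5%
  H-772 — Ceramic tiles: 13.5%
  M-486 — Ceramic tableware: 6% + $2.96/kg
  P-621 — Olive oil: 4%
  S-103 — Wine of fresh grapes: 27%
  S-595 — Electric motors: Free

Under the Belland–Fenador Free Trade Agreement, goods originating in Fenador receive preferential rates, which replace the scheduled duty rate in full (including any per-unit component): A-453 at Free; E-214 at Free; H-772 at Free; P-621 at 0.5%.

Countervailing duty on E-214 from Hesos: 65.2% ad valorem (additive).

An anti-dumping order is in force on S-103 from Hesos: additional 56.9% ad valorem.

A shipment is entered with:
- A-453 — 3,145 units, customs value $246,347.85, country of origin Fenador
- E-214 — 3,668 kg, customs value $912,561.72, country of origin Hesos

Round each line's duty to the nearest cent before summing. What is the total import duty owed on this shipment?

Line 1 (A-453, Fenador, 3,145 units, $246,347.85):
Base rate for A-453 is $6.61/unit.
Origin Fenador qualifies under the Belland–Fenador agreement and A-453 is covered: preferential rate Free applies instead.
Duty = $246,347.85 × 0% = $0.00.
Line 2 (E-214, Hesos, 3,668 kg, $912,561.72):
Base rate for E-214 is 4.5% + $0.90/kg.
E-214 has an FTA preferential rate, but origin Hesos is not Fenador; base rate stands.
Additional duty on E-214 from Hesos: +65.2%. Applied ad valorem rate: 4.5% + 65.2% = 69.7%.
Duty = $912,561.72 × 69.7% + 3,668 × $0.90 = $639,356.72.
Total = $0.00 + $639,356.72 = $639,356.72.

$639,356.72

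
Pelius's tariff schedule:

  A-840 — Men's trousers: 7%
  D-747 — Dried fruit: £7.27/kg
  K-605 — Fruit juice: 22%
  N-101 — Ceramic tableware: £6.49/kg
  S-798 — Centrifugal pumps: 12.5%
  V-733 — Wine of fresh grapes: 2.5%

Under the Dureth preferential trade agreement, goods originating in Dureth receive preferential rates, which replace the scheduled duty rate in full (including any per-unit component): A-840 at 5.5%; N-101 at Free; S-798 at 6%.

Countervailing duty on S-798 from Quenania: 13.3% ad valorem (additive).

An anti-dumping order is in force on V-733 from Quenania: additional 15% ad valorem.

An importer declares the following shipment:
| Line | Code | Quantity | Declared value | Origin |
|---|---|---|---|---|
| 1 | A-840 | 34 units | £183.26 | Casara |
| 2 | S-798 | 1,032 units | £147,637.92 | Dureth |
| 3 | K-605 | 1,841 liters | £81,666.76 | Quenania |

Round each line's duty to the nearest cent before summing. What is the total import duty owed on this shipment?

Line 1 (A-840, Casara, 34 units, £183.26):
Base rate for A-840 is 7%.
A-840 has an FTA preferential rate, but origin Casara is not Dureth; base rate stands.
Duty = £183.26 × 7% = £12.83.
Line 2 (S-798, Dureth, 1,032 units, £147,637.92):
Base rate for S-798 is 12.5%.
Origin Dureth qualifies under the Pelius–Dureth agreement and S-798 is covered: preferential rate 6% applies instead.
The additional-duty order on S-798 targets Quenania, not Dureth; it does not apply.
Duty = £147,637.92 × 6% = £8,858.28.
Line 3 (K-605, Quenania, 1,841 liters, £81,666.76):
Base rate for K-605 is 22%.
Duty = £81,666.76 × 22% = £17,966.69.
Total = £12.83 + £8,858.28 + £17,966.69 = £26,837.80.

£26,837.80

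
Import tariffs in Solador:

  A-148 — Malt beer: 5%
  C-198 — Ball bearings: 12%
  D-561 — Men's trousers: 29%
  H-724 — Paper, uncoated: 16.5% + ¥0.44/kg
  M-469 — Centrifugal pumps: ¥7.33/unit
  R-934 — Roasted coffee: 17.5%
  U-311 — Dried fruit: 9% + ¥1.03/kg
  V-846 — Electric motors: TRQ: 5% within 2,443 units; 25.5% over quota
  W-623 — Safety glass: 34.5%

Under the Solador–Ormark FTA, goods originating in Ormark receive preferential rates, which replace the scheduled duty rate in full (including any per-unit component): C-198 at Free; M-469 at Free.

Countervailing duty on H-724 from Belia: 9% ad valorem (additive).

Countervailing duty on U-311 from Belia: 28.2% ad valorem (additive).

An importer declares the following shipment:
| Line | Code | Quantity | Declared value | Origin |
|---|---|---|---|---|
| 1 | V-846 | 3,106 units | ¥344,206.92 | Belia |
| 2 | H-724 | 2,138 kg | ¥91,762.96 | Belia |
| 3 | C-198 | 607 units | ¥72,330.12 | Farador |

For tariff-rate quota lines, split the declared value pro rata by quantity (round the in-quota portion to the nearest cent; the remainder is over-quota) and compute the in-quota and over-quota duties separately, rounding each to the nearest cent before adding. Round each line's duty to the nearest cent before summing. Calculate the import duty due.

¥65,292.32

Line 1 (V-846, Belia, 3,106 units, ¥344,206.92):
Code V-846 is under a tariff-rate quota (threshold 2,443 units). In-quota: 2,443 units at 5%; over-quota: 663 units at 25.5%.
Pro-rata value split: in-quota = ¥344,206.92 × 2,443/3,106 = ¥270,733.26; over-quota = ¥344,206.92 − ¥270,733.26 = ¥73,473.66.
In-quota duty = ¥270,733.26 × 5% = ¥13,536.66. Over-quota duty = ¥73,473.66 × 25.5% = ¥18,735.78.
Line duty = ¥13,536.66 + ¥18,735.78 = ¥32,272.44.
Line 2 (H-724, Belia, 2,138 kg, ¥91,762.96):
Base rate for H-724 is 16.5% + ¥0.44/kg.
Additional duty on H-724 from Belia: +9%. Applied ad valorem rate: 16.5% + 9% = 25.5%.
Duty = ¥91,762.96 × 25.5% + 2,138 × ¥0.44 = ¥24,340.27.
Line 3 (C-198, Farador, 607 units, ¥72,330.12):
Base rate for C-198 is 12%.
C-198 has an FTA preferential rate, but origin Farador is not Ormark; base rate stands.
Duty = ¥72,330.12 × 12% = ¥8,679.61.
Total = ¥32,272.44 + ¥24,340.27 + ¥8,679.61 = ¥65,292.32.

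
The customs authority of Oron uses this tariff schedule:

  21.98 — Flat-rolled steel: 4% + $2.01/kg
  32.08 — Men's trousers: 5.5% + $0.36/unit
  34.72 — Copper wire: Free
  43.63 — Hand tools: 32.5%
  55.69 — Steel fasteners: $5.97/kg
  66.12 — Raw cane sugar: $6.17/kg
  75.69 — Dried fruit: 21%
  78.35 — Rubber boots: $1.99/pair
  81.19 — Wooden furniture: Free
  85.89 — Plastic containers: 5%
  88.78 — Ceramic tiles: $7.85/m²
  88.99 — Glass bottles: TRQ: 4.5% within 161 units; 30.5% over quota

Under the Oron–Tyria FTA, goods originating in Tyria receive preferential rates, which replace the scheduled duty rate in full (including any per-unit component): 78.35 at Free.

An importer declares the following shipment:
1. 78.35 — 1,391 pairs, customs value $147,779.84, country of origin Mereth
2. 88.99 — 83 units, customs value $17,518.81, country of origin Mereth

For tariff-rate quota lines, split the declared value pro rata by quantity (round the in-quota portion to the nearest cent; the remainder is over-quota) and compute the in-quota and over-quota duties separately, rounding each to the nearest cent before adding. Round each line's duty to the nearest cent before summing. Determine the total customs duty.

Line 1 (78.35, Mereth, 1,391 pairs, $147,779.84):
Base rate for 78.35 is $1.99/pair.
78.35 has an FTA preferential rate, but origin Mereth is not Tyria; base rate stands.
Duty = 1,391 × $1.99 = $2,768.09.
Line 2 (88.99, Mereth, 83 units, $17,518.81):
Code 88.99 is under a tariff-rate quota (threshold 161 units). Quantity 83 units is within the quota, so the in-quota rate 4.5% applies to the full value.
Duty = $17,518.81 × 4.5% = $788.35.
Total = $2,768.09 + $788.35 = $3,556.44.

$3,556.44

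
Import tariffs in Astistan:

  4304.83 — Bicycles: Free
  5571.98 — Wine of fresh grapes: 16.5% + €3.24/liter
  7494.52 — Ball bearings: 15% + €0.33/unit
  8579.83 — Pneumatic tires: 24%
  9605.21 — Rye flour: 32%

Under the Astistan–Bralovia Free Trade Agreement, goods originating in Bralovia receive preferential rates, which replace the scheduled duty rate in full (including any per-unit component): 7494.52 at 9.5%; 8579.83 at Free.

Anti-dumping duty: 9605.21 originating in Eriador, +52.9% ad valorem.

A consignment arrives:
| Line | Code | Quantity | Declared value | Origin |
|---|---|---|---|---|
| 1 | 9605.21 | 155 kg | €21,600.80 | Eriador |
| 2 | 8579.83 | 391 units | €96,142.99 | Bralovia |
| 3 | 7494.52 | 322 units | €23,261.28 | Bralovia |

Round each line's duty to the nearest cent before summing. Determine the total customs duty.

€20,548.90

Line 1 (9605.21, Eriador, 155 kg, €21,600.80):
Base rate for 9605.21 is 32%.
Additional duty on 9605.21 from Eriador: +52.9%. Applied ad valorem rate: 32% + 52.9% = 84.9%.
Duty = €21,600.80 × 84.9% = €18,339.08.
Line 2 (8579.83, Bralovia, 391 units, €96,142.99):
Base rate for 8579.83 is 24%.
Origin Bralovia qualifies under the Astistan–Bralovia agreement and 8579.83 is covered: preferential rate Free applies instead.
Duty = €96,142.99 × 0% = €0.00.
Line 3 (7494.52, Bralovia, 322 units, €23,261.28):
Base rate for 7494.52 is 15% + €0.33/unit.
Origin Bralovia qualifies under the Astistan–Bralovia agreement and 7494.52 is covered: preferential rate 9.5% applies instead.
Duty = €23,261.28 × 9.5% = €2,209.82.
Total = €18,339.08 + €0.00 + €2,209.82 = €20,548.90.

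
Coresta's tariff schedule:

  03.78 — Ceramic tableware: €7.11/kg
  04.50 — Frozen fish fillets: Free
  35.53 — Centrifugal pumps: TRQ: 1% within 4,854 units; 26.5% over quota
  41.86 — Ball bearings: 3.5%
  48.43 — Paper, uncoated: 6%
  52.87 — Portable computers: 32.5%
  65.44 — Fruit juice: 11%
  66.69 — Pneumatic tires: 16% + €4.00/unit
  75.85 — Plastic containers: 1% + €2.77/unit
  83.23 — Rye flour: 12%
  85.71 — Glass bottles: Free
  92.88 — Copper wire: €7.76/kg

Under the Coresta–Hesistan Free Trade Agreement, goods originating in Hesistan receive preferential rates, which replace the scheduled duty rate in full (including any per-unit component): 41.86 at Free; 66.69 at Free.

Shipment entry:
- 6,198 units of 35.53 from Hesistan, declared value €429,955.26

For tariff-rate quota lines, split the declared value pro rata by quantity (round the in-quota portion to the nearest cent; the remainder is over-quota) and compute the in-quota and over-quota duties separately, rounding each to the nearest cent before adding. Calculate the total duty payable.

Line 1 (35.53, Hesistan, 6,198 units, €429,955.26):
Code 35.53 is under a tariff-rate quota (threshold 4,854 units). In-quota: 4,854 units at 1%; over-quota: 1,344 units at 26.5%.
Pro-rata value split: in-quota = €429,955.26 × 4,854/6,198 = €336,721.98; over-quota = €429,955.26 − €336,721.98 = €93,233.28.
In-quota duty = €336,721.98 × 1% = €3,367.22. Over-quota duty = €93,233.28 × 26.5% = €24,706.82.
Line duty = €3,367.22 + €24,706.82 = €28,074.04.

€28,074.04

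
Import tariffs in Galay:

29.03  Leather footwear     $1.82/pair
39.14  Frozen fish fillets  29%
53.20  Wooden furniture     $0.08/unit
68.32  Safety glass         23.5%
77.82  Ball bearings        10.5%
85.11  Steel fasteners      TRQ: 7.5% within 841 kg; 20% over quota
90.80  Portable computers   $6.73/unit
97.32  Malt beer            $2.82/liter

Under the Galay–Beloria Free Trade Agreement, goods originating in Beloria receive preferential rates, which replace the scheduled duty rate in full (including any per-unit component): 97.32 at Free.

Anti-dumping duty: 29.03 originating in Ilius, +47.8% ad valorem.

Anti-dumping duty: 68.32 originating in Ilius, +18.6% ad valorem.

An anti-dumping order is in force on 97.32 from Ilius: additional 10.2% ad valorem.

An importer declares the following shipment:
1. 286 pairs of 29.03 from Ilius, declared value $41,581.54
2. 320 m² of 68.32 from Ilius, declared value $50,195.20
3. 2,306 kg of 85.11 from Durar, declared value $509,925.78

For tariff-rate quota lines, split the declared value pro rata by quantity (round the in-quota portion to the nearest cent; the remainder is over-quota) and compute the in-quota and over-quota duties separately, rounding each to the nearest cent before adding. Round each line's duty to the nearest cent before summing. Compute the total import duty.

$120,267.54

Line 1 (29.03, Ilius, 286 pairs, $41,581.54):
Base rate for 29.03 is $1.82/pair.
Additional duty on 29.03 from Ilius: +47.8% ad valorem. Applied ad valorem rate = 47.8%.
Duty = $41,581.54 × 47.8% + 286 × $1.82 = $20,396.50.
Line 2 (68.32, Ilius, 320 m², $50,195.20):
Base rate for 68.32 is 23.5%.
Additional duty on 68.32 from Ilius: +18.6%. Applied ad valorem rate: 23.5% + 18.6% = 42.1%.
Duty = $50,195.20 × 42.1% = $21,132.18.
Line 3 (85.11, Durar, 2,306 kg, $509,925.78):
Code 85.11 is under a tariff-rate quota (threshold 841 kg). In-quota: 841 kg at 7.5%; over-quota: 1,465 kg at 20%.
Pro-rata value split: in-quota = $509,925.78 × 841/2,306 = $185,970.33; over-quota = $509,925.78 − $185,970.33 = $323,955.45.
In-quota duty = $185,970.33 × 7.5% = $13,947.77. Over-quota duty = $323,955.45 × 20% = $64,791.09.
Line duty = $13,947.77 + $64,791.09 = $78,738.86.
Total = $20,396.50 + $21,132.18 + $78,738.86 = $120,267.54.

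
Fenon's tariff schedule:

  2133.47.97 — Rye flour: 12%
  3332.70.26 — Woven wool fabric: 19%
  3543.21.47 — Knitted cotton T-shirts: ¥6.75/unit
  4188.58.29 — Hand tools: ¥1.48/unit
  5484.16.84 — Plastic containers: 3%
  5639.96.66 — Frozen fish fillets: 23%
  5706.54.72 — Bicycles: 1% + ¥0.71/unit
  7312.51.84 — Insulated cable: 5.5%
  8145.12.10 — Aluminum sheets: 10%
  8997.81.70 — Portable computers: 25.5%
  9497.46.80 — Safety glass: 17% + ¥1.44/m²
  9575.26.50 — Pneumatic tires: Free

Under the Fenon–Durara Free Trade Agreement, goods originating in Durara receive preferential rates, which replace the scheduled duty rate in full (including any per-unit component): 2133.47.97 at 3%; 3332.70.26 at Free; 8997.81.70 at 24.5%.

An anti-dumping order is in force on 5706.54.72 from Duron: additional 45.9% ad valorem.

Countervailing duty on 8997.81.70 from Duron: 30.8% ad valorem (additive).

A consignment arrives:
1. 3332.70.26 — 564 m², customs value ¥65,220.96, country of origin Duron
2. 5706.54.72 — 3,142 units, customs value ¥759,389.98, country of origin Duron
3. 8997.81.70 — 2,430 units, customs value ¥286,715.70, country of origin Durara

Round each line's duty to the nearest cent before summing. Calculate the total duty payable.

Line 1 (3332.70.26, Duron, 564 m², ¥65,220.96):
Base rate for 3332.70.26 is 19%.
3332.70.26 has an FTA preferential rate, but origin Duron is not Durara; base rate stands.
Duty = ¥65,220.96 × 19% = ¥12,391.98.
Line 2 (5706.54.72, Duron, 3,142 units, ¥759,389.98):
Base rate for 5706.54.72 is 1% + ¥0.71/unit.
Additional duty on 5706.54.72 from Duron: +45.9%. Applied ad valorem rate: 1% + 45.9% = 46.9%.
Duty = ¥759,389.98 × 46.9% + 3,142 × ¥0.71 = ¥358,384.72.
Line 3 (8997.81.70, Durara, 2,430 units, ¥286,715.70):
Base rate for 8997.81.70 is 25.5%.
Origin Durara qualifies under the Fenon–Durara agreement and 8997.81.70 is covered: preferential rate 24.5% applies instead.
The additional-duty order on 8997.81.70 targets Duron, not Durara; it does not apply.
Duty = ¥286,715.70 × 24.5% = ¥70,245.35.
Total = ¥12,391.98 + ¥358,384.72 + ¥70,245.35 = ¥441,022.05.

¥441,022.05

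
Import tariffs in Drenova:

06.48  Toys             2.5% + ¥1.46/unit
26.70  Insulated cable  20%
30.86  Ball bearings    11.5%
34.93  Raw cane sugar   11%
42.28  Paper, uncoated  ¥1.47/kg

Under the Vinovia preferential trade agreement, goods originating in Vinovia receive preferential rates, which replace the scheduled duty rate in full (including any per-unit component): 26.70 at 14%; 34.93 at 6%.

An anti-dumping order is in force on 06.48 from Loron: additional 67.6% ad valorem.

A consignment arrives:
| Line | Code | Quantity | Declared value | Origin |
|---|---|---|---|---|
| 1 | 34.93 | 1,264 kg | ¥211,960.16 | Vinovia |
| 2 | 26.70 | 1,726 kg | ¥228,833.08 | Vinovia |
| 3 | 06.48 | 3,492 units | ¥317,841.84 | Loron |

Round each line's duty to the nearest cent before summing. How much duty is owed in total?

Line 1 (34.93, Vinovia, 1,264 kg, ¥211,960.16):
Base rate for 34.93 is 11%.
Origin Vinovia qualifies under the Drenova–Vinovia agreement and 34.93 is covered: preferential rate 6% applies instead.
Duty = ¥211,960.16 × 6% = ¥12,717.61.
Line 2 (26.70, Vinovia, 1,726 kg, ¥228,833.08):
Base rate for 26.70 is 20%.
Origin Vinovia qualifies under the Drenova–Vinovia agreement and 26.70 is covered: preferential rate 14% applies instead.
Duty = ¥228,833.08 × 14% = ¥32,036.63.
Line 3 (06.48, Loron, 3,492 units, ¥317,841.84):
Base rate for 06.48 is 2.5% + ¥1.46/unit.
Additional duty on 06.48 from Loron: +67.6%. Applied ad valorem rate: 2.5% + 67.6% = 70.1%.
Duty = ¥317,841.84 × 70.1% + 3,492 × ¥1.46 = ¥227,905.45.
Total = ¥12,717.61 + ¥32,036.63 + ¥227,905.45 = ¥272,659.69.

¥272,659.69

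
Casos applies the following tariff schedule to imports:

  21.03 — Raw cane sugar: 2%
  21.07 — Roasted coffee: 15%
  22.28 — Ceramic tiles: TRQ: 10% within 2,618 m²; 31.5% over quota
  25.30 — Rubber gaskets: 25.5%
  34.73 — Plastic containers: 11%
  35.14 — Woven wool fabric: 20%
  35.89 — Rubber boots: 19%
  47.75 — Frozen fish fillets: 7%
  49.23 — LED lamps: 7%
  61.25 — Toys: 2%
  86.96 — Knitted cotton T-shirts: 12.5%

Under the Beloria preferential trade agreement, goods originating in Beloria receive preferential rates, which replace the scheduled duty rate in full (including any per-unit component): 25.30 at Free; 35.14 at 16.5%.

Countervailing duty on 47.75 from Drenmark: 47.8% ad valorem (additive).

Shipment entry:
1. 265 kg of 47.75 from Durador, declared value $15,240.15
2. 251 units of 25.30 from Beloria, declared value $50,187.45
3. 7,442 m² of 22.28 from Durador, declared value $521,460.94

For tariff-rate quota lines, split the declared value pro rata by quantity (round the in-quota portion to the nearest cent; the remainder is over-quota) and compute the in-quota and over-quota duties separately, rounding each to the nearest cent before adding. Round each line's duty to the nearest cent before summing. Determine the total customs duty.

Line 1 (47.75, Durador, 265 kg, $15,240.15):
Base rate for 47.75 is 7%.
The additional-duty order on 47.75 targets Drenmark, not Durador; it does not apply.
Duty = $15,240.15 × 7% = $1,066.81.
Line 2 (25.30, Beloria, 251 units, $50,187.45):
Base rate for 25.30 is 25.5%.
Origin Beloria qualifies under the Casos–Beloria agreement and 25.30 is covered: preferential rate Free applies instead.
Duty = $50,187.45 × 0% = $0.00.
Line 3 (22.28, Durador, 7,442 m², $521,460.94):
Code 22.28 is under a tariff-rate quota (threshold 2,618 m²). In-quota: 2,618 m² at 10%; over-quota: 4,824 m² at 31.5%.
Pro-rata value split: in-quota = $521,460.94 × 2,618/7,442 = $183,443.26; over-quota = $521,460.94 − $183,443.26 = $338,017.68.
In-quota duty = $183,443.26 × 10% = $18,344.33. Over-quota duty = $338,017.68 × 31.5% = $106,475.57.
Line duty = $18,344.33 + $106,475.57 = $124,819.90.
Total = $1,066.81 + $0.00 + $124,819.90 = $125,886.71.

$125,886.71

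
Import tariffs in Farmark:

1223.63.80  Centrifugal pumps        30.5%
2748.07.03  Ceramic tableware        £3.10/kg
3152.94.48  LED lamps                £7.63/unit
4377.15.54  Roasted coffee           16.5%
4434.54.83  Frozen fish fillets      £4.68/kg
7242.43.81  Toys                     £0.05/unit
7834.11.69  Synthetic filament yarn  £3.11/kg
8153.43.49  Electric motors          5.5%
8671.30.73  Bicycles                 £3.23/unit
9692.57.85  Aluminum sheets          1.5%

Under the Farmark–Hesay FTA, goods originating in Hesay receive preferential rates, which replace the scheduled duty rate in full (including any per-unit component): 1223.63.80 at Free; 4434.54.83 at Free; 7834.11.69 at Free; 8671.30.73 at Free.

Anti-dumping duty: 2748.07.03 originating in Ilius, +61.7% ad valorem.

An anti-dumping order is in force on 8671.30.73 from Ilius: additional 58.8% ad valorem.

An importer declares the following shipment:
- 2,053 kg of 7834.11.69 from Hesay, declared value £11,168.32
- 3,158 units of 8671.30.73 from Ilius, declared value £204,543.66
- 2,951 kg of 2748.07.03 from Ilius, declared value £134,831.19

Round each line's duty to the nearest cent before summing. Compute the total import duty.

Line 1 (7834.11.69, Hesay, 2,053 kg, £11,168.32):
Base rate for 7834.11.69 is £3.11/kg.
Origin Hesay qualifies under the Farmark–Hesay agreement and 7834.11.69 is covered: preferential rate Free applies instead.
Duty = £11,168.32 × 0% = £0.00.
Line 2 (8671.30.73, Ilius, 3,158 units, £204,543.66):
Base rate for 8671.30.73 is £3.23/unit.
8671.30.73 has an FTA preferential rate, but origin Ilius is not Hesay; base rate stands.
Additional duty on 8671.30.73 from Ilius: +58.8% ad valorem. Applied ad valorem rate = 58.8%.
Duty = £204,543.66 × 58.8% + 3,158 × £3.23 = £130,472.01.
Line 3 (2748.07.03, Ilius, 2,951 kg, £134,831.19):
Base rate for 2748.07.03 is £3.10/kg.
Additional duty on 2748.07.03 from Ilius: +61.7% ad valorem. Applied ad valorem rate = 61.7%.
Duty = £134,831.19 × 61.7% + 2,951 × £3.10 = £92,338.94.
Total = £0.00 + £130,472.01 + £92,338.94 = £222,810.95.

£222,810.95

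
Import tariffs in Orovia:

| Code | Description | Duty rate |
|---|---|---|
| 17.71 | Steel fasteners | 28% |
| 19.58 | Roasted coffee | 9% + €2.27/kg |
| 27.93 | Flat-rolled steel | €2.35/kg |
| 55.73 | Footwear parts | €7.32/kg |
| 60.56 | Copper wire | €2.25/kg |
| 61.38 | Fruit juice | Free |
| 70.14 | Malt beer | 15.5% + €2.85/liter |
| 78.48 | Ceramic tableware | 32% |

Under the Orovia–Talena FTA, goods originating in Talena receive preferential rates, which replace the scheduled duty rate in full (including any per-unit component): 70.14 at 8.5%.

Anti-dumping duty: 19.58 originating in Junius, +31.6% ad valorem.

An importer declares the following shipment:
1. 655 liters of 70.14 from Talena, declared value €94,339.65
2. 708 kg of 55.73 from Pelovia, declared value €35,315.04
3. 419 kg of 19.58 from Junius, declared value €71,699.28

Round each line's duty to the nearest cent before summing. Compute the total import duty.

Line 1 (70.14, Talena, 655 liters, €94,339.65):
Base rate for 70.14 is 15.5% + €2.85/liter.
Origin Talena qualifies under the Orovia–Talena agreement and 70.14 is covered: preferential rate 8.5% applies instead.
Duty = €94,339.65 × 8.5% = €8,018.87.
Line 2 (55.73, Pelovia, 708 kg, €35,315.04):
Base rate for 55.73 is €7.32/kg.
Duty = 708 × €7.32 = €5,182.56.
Line 3 (19.58, Junius, 419 kg, €71,699.28):
Base rate for 19.58 is 9% + €2.27/kg.
Additional duty on 19.58 from Junius: +31.6%. Applied ad valorem rate: 9% + 31.6% = 40.6%.
Duty = €71,699.28 × 40.6% + 419 × €2.27 = €30,061.04.
Total = €8,018.87 + €5,182.56 + €30,061.04 = €43,262.47.

€43,262.47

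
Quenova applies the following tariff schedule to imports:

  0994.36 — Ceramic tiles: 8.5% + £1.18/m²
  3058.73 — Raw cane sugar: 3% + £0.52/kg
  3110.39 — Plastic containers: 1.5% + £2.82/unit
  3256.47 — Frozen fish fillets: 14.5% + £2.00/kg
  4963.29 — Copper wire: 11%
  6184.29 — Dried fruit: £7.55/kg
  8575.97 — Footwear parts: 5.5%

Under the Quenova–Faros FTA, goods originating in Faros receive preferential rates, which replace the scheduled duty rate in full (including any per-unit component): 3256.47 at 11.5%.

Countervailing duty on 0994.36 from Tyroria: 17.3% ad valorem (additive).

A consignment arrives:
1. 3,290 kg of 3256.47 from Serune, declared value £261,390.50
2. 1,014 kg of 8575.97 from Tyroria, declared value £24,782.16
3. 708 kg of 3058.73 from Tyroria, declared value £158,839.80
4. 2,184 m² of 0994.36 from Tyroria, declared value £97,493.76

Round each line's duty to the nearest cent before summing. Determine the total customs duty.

£78,708.50

Line 1 (3256.47, Serune, 3,290 kg, £261,390.50):
Base rate for 3256.47 is 14.5% + £2.00/kg.
3256.47 has an FTA preferential rate, but origin Serune is not Faros; base rate stands.
Duty = £261,390.50 × 14.5% + 3,290 × £2.00 = £44,481.62.
Line 2 (8575.97, Tyroria, 1,014 kg, £24,782.16):
Base rate for 8575.97 is 5.5%.
Duty = £24,782.16 × 5.5% = £1,363.02.
Line 3 (3058.73, Tyroria, 708 kg, £158,839.80):
Base rate for 3058.73 is 3% + £0.52/kg.
Duty = £158,839.80 × 3% + 708 × £0.52 = £5,133.35.
Line 4 (0994.36, Tyroria, 2,184 m², £97,493.76):
Base rate for 0994.36 is 8.5% + £1.18/m².
Additional duty on 0994.36 from Tyroria: +17.3%. Applied ad valorem rate: 8.5% + 17.3% = 25.8%.
Duty = £97,493.76 × 25.8% + 2,184 × £1.18 = £27,730.51.
Total = £44,481.62 + £1,363.02 + £5,133.35 + £27,730.51 = £78,708.50.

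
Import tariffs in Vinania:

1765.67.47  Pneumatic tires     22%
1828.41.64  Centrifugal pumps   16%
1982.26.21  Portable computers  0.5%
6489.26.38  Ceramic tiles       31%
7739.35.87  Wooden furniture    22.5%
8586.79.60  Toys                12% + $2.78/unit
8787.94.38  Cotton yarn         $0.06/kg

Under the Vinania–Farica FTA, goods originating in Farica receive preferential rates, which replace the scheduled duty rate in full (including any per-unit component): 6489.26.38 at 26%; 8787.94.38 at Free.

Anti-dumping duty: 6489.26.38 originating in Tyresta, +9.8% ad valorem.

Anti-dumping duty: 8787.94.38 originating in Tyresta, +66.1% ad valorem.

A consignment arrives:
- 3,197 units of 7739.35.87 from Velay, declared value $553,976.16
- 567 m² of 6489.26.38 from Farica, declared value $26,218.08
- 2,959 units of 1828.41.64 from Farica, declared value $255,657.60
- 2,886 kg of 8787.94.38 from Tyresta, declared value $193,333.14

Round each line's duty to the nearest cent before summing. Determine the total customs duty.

$300,332.93

Line 1 (7739.35.87, Velay, 3,197 units, $553,976.16):
Base rate for 7739.35.87 is 22.5%.
Duty = $553,976.16 × 22.5% = $124,644.64.
Line 2 (6489.26.38, Farica, 567 m², $26,218.08):
Base rate for 6489.26.38 is 31%.
Origin Farica qualifies under the Vinania–Farica agreement and 6489.26.38 is covered: preferential rate 26% applies instead.
The additional-duty order on 6489.26.38 targets Tyresta, not Farica; it does not apply.
Duty = $26,218.08 × 26% = $6,816.70.
Line 3 (1828.41.64, Farica, 2,959 units, $255,657.60):
Base rate for 1828.41.64 is 16%.
Origin Farica is the FTA partner but 1828.41.64 is not on the preference list; base rate stands.
Duty = $255,657.60 × 16% = $40,905.22.
Line 4 (8787.94.38, Tyresta, 2,886 kg, $193,333.14):
Base rate for 8787.94.38 is $0.06/kg.
8787.94.38 has an FTA preferential rate, but origin Tyresta is not Farica; base rate stands.
Additional duty on 8787.94.38 from Tyresta: +66.1% ad valorem. Applied ad valorem rate = 66.1%.
Duty = $193,333.14 × 66.1% + 2,886 × $0.06 = $127,966.37.
Total = $124,644.64 + $6,816.70 + $40,905.22 + $127,966.37 = $300,332.93.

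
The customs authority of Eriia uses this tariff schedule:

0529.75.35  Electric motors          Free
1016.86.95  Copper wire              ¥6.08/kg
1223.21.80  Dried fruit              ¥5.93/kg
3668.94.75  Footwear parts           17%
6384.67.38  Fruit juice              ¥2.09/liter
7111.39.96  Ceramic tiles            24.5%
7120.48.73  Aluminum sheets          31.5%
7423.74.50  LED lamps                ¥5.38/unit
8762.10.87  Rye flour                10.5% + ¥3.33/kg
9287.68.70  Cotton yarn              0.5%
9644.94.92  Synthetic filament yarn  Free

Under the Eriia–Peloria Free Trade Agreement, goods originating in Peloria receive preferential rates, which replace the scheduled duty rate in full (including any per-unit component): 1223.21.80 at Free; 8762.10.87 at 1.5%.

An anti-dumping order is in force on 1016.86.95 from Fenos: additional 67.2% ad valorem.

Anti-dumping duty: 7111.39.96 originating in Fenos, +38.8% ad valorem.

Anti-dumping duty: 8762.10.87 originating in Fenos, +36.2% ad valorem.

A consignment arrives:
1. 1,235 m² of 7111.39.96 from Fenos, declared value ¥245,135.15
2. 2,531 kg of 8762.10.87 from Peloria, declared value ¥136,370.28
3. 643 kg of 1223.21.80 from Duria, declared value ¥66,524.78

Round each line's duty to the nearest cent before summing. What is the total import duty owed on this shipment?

¥161,029.09

Line 1 (7111.39.96, Fenos, 1,235 m², ¥245,135.15):
Base rate for 7111.39.96 is 24.5%.
Additional duty on 7111.39.96 from Fenos: +38.8%. Applied ad valorem rate: 24.5% + 38.8% = 63.3%.
Duty = ¥245,135.15 × 63.3% = ¥155,170.55.
Line 2 (8762.10.87, Peloria, 2,531 kg, ¥136,370.28):
Base rate for 8762.10.87 is 10.5% + ¥3.33/kg.
Origin Peloria qualifies under the Eriia–Peloria agreement and 8762.10.87 is covered: preferential rate 1.5% applies instead.
The additional-duty order on 8762.10.87 targets Fenos, not Peloria; it does not apply.
Duty = ¥136,370.28 × 1.5% = ¥2,045.55.
Line 3 (1223.21.80, Duria, 643 kg, ¥66,524.78):
Base rate for 1223.21.80 is ¥5.93/kg.
1223.21.80 has an FTA preferential rate, but origin Duria is not Peloria; base rate stands.
Duty = 643 × ¥5.93 = ¥3,812.99.
Total = ¥155,170.55 + ¥2,045.55 + ¥3,812.99 = ¥161,029.09.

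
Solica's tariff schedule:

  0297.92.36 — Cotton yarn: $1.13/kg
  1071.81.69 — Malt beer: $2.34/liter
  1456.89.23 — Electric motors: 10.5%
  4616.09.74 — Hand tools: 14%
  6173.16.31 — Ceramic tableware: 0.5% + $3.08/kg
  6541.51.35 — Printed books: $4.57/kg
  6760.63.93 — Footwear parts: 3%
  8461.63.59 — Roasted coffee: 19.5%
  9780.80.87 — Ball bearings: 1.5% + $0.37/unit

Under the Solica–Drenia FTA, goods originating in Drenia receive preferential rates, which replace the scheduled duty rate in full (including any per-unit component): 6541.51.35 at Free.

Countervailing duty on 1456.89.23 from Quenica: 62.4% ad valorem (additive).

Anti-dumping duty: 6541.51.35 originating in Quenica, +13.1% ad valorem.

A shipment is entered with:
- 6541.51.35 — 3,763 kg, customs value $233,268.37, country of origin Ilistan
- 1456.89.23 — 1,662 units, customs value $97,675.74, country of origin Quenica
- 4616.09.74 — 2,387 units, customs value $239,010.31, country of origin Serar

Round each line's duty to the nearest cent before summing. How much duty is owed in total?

Line 1 (6541.51.35, Ilistan, 3,763 kg, $233,268.37):
Base rate for 6541.51.35 is $4.57/kg.
6541.51.35 has an FTA preferential rate, but origin Ilistan is not Drenia; base rate stands.
The additional-duty order on 6541.51.35 targets Quenica, not Ilistan; it does not apply.
Duty = 3,763 × $4.57 = $17,196.91.
Line 2 (1456.89.23, Quenica, 1,662 units, $97,675.74):
Base rate for 1456.89.23 is 10.5%.
Additional duty on 1456.89.23 from Quenica: +62.4%. Applied ad valorem rate: 10.5% + 62.4% = 72.9%.
Duty = $97,675.74 × 72.9% = $71,205.61.
Line 3 (4616.09.74, Serar, 2,387 units, $239,010.31):
Base rate for 4616.09.74 is 14%.
Duty = $239,010.31 × 14% = $33,461.44.
Total = $17,196.91 + $71,205.61 + $33,461.44 = $121,863.96.

$121,863.96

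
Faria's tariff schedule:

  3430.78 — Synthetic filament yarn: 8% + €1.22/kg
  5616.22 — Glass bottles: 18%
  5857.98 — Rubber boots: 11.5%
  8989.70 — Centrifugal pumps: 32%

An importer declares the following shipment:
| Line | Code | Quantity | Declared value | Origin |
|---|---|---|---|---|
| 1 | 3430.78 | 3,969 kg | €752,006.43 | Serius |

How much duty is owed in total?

€65,002.69

Line 1 (3430.78, Serius, 3,969 kg, €752,006.43):
Base rate for 3430.78 is 8% + €1.22/kg.
Duty = €752,006.43 × 8% + 3,969 × €1.22 = €65,002.69.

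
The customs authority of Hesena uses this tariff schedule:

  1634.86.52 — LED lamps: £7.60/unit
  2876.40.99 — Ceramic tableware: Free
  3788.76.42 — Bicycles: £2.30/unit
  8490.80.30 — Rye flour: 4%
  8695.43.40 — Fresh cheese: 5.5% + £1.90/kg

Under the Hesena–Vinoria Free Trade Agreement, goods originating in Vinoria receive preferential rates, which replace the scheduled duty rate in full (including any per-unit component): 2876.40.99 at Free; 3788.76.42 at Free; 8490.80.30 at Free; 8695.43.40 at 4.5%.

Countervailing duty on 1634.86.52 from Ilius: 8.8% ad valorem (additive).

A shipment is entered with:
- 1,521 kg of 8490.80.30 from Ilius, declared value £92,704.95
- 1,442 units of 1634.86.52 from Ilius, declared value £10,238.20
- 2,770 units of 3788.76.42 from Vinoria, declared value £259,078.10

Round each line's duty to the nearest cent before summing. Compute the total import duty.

£15,568.36

Line 1 (8490.80.30, Ilius, 1,521 kg, £92,704.95):
Base rate for 8490.80.30 is 4%.
8490.80.30 has an FTA preferential rate, but origin Ilius is not Vinoria; base rate stands.
Duty = £92,704.95 × 4% = £3,708.20.
Line 2 (1634.86.52, Ilius, 1,442 units, £10,238.20):
Base rate for 1634.86.52 is £7.60/unit.
Additional duty on 1634.86.52 from Ilius: +8.8% ad valorem. Applied ad valorem rate = 8.8%.
Duty = £10,238.20 × 8.8% + 1,442 × £7.60 = £11,860.16.
Line 3 (3788.76.42, Vinoria, 2,770 units, £259,078.10):
Base rate for 3788.76.42 is £2.30/unit.
Origin Vinoria qualifies under the Hesena–Vinoria agreement and 3788.76.42 is covered: preferential rate Free applies instead.
Duty = £259,078.10 × 0% = £0.00.
Total = £3,708.20 + £11,860.16 + £0.00 = £15,568.36.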